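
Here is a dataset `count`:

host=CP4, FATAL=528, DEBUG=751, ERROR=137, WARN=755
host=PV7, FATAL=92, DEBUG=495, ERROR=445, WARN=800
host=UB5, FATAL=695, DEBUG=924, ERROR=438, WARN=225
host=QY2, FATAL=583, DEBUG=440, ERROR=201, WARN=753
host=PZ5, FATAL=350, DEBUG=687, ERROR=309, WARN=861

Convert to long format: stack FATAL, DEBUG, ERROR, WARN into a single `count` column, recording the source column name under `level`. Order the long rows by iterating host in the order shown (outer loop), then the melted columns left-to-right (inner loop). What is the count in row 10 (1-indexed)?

924

20 rows total (5 × 4). Row 10: index ⌊(10-1)/4⌋ = 2 into host → UB5; (10-1) mod 4 = 1 into the melted columns → DEBUG.
So row 10 is (UB5, DEBUG, 924); count = 924.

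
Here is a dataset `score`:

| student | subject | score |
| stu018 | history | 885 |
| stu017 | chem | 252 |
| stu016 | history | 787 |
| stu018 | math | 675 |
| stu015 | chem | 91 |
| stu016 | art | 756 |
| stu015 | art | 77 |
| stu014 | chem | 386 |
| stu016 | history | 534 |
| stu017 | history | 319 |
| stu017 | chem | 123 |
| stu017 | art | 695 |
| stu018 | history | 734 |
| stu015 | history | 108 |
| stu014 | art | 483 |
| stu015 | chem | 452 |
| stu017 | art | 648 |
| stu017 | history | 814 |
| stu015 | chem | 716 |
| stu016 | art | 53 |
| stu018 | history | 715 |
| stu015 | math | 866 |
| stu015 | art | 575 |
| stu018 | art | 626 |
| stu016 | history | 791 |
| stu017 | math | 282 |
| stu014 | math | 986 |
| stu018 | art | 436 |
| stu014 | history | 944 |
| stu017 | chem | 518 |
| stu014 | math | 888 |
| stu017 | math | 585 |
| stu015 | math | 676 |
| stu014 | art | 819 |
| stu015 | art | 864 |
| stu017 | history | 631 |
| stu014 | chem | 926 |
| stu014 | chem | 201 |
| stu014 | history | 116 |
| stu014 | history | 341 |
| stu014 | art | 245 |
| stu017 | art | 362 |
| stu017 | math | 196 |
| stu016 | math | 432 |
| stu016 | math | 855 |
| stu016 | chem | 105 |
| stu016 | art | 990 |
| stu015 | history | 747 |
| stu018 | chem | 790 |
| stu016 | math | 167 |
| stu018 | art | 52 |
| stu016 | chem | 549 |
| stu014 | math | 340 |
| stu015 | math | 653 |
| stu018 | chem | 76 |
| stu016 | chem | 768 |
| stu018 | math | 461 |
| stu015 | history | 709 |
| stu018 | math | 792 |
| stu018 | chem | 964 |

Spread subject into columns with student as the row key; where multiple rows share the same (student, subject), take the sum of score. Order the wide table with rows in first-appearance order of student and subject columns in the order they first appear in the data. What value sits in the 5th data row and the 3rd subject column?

With rows in first-appearance order of student, row 5 is student=stu014. subject columns in first-appearance order: history, chem, math, art; column 3 is math.
Long rows with student=stu014, subject=math: 986 + 888 + 340 = 2214.

2214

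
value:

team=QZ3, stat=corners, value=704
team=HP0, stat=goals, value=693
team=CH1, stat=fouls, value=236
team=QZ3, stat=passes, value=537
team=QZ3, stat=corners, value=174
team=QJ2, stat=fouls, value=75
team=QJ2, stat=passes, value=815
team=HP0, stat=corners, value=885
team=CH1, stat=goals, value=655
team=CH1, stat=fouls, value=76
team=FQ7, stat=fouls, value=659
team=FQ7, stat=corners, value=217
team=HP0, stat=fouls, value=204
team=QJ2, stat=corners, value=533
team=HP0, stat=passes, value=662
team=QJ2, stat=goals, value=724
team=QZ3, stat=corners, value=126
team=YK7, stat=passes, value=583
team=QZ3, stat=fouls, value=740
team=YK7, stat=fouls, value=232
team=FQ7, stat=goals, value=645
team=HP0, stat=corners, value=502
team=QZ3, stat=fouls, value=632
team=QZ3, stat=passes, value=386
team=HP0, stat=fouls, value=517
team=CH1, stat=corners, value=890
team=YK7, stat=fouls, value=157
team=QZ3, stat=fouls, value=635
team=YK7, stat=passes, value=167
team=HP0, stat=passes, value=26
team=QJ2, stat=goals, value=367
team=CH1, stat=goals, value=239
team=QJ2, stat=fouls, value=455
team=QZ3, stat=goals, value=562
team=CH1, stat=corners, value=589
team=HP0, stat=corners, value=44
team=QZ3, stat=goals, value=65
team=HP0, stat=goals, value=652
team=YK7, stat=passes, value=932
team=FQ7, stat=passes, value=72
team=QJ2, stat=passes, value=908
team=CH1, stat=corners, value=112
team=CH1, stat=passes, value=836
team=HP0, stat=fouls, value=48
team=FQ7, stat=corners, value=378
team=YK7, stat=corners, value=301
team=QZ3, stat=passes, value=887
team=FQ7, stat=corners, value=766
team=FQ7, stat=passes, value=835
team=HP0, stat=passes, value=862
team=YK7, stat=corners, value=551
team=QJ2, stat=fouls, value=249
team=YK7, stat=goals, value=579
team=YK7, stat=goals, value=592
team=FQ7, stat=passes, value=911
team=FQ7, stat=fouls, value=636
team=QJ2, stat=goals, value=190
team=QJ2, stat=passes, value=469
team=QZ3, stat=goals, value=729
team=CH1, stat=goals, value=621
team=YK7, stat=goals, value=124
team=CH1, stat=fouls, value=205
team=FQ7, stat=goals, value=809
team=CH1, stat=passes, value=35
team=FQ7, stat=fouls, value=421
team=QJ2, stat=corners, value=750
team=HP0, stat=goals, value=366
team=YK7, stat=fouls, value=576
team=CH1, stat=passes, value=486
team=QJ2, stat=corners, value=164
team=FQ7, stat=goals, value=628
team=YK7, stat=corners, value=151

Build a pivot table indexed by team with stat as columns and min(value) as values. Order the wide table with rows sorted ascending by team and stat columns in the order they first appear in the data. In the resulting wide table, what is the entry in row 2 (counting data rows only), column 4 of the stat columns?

With rows sorted ascending by team, row 2 is team=FQ7. stat columns in first-appearance order: corners, goals, fouls, passes; column 4 is passes.
Long rows with team=FQ7, stat=passes: min(72, 835, 911) = 72.

72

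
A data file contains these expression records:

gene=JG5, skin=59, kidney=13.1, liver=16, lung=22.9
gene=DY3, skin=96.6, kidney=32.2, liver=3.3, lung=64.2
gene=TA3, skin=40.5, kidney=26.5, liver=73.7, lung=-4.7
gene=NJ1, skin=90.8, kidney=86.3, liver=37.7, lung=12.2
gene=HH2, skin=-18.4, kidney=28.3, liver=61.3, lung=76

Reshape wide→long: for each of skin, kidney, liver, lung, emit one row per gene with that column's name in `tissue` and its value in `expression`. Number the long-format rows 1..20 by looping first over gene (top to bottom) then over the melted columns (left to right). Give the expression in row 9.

20 rows total (5 × 4). Row 9: index ⌊(9-1)/4⌋ = 2 into gene → TA3; (9-1) mod 4 = 0 into the melted columns → skin.
So row 9 is (TA3, skin, 40.5); expression = 40.5.

40.5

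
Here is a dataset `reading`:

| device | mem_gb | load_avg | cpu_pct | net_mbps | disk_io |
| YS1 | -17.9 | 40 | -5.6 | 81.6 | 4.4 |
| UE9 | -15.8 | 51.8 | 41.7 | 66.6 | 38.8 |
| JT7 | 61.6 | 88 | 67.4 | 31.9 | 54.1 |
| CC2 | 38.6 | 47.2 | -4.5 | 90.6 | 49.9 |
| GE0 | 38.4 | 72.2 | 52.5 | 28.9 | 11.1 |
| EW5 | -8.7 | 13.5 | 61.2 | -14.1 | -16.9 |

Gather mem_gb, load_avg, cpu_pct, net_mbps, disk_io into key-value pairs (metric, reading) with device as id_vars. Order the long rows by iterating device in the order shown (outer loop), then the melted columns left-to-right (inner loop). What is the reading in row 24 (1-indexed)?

28.9

30 rows total (6 × 5). Row 24: index ⌊(24-1)/5⌋ = 4 into device → GE0; (24-1) mod 5 = 3 into the melted columns → net_mbps.
So row 24 is (GE0, net_mbps, 28.9); reading = 28.9.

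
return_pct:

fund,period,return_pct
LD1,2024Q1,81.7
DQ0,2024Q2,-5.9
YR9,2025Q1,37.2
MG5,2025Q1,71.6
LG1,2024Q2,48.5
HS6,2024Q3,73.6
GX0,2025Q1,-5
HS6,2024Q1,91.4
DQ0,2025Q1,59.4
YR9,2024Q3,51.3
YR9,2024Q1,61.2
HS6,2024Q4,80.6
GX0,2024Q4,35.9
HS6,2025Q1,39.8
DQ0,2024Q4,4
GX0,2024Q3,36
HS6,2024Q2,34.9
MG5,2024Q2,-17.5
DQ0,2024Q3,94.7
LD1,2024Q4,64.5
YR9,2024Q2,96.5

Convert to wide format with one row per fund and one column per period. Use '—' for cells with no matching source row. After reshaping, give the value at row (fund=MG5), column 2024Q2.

The long row with fund=MG5, period=2024Q2 has return_pct=-17.5.

-17.5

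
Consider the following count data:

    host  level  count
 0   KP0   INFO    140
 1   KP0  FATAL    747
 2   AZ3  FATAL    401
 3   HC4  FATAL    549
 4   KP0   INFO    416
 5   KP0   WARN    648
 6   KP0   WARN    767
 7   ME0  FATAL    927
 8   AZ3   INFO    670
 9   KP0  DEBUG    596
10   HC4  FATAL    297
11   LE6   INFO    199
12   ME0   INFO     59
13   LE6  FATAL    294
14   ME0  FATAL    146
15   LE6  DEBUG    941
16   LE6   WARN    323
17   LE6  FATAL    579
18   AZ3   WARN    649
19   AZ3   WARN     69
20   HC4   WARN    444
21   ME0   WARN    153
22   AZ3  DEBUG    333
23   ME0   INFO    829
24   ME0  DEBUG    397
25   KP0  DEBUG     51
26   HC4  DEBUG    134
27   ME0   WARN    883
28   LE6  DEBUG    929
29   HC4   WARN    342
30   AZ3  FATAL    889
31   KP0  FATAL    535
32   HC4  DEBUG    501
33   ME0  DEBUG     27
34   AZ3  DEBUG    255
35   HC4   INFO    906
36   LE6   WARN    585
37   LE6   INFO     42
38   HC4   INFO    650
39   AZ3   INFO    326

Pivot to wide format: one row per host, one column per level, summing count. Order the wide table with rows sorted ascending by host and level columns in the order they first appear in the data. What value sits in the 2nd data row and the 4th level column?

635

With rows sorted ascending by host, row 2 is host=HC4. level columns in first-appearance order: INFO, FATAL, WARN, DEBUG; column 4 is DEBUG.
Long rows with host=HC4, level=DEBUG: 134 + 501 = 635.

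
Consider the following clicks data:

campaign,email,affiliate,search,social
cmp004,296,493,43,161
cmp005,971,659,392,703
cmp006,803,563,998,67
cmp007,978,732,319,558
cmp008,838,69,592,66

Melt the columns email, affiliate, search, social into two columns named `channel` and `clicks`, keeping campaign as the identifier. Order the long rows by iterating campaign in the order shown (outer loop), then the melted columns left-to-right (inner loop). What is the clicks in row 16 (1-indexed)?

558

20 rows total (5 × 4). Row 16: index ⌊(16-1)/4⌋ = 3 into campaign → cmp007; (16-1) mod 4 = 3 into the melted columns → social.
So row 16 is (cmp007, social, 558); clicks = 558.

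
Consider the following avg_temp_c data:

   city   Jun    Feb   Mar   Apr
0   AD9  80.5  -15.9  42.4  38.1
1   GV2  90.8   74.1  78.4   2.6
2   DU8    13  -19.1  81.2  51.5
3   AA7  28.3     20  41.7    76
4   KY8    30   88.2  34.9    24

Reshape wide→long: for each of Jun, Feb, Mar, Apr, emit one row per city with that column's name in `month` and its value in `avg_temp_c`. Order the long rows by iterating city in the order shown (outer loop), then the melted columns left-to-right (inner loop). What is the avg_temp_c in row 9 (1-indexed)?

13

20 rows total (5 × 4). Row 9: index ⌊(9-1)/4⌋ = 2 into city → DU8; (9-1) mod 4 = 0 into the melted columns → Jun.
So row 9 is (DU8, Jun, 13); avg_temp_c = 13.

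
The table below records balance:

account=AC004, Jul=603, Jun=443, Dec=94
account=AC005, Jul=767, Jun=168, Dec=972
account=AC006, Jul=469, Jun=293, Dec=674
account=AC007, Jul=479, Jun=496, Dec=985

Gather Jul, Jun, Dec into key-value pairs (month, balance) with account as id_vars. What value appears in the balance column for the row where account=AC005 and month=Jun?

Unpivoting turns each (account, wide-column) pair into one long row.
The wide cell at row AC005, column Jun holds 168, so the long row (AC005, Jun) has balance=168.

168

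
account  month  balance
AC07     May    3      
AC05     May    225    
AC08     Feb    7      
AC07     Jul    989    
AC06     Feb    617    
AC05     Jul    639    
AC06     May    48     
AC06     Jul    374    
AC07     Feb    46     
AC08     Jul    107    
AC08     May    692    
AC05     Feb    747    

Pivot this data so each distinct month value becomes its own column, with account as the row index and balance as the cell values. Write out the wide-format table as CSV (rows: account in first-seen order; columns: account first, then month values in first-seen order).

account,May,Feb,Jul
AC07,3,46,989
AC05,225,747,639
AC08,692,7,107
AC06,48,617,374

Columns: account plus the 3 distinct month values (May, Feb, Jul).
For example, row AC07 column May takes balance=3 from the long row (AC07, May).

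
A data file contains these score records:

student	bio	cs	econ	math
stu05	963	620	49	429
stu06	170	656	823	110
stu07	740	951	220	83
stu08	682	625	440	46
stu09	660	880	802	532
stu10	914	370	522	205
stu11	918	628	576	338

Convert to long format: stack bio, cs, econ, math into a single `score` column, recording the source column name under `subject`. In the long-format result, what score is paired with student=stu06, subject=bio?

170

Unpivoting turns each (student, wide-column) pair into one long row.
The wide cell at row stu06, column bio holds 170, so the long row (stu06, bio) has score=170.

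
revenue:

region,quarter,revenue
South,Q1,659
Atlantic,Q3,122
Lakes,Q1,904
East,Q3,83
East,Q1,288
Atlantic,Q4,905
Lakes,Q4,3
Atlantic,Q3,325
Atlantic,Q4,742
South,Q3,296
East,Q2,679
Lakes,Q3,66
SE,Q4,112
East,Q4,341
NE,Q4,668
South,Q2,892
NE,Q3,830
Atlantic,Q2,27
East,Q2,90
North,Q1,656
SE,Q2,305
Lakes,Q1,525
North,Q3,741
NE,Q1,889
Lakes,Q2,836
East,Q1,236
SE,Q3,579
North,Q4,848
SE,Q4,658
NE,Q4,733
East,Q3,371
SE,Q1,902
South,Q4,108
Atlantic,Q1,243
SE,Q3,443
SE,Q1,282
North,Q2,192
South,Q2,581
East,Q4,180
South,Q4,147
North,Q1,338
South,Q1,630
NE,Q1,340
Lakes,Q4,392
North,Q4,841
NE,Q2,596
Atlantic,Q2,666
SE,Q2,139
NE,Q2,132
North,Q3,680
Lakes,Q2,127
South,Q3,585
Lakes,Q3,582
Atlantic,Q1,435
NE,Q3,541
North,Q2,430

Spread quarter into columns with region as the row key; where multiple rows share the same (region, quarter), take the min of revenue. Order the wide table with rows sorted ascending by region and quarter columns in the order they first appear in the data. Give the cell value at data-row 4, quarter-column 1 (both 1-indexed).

340

With rows sorted ascending by region, row 4 is region=NE. quarter columns in first-appearance order: Q1, Q3, Q4, Q2; column 1 is Q1.
Long rows with region=NE, quarter=Q1: min(889, 340) = 340.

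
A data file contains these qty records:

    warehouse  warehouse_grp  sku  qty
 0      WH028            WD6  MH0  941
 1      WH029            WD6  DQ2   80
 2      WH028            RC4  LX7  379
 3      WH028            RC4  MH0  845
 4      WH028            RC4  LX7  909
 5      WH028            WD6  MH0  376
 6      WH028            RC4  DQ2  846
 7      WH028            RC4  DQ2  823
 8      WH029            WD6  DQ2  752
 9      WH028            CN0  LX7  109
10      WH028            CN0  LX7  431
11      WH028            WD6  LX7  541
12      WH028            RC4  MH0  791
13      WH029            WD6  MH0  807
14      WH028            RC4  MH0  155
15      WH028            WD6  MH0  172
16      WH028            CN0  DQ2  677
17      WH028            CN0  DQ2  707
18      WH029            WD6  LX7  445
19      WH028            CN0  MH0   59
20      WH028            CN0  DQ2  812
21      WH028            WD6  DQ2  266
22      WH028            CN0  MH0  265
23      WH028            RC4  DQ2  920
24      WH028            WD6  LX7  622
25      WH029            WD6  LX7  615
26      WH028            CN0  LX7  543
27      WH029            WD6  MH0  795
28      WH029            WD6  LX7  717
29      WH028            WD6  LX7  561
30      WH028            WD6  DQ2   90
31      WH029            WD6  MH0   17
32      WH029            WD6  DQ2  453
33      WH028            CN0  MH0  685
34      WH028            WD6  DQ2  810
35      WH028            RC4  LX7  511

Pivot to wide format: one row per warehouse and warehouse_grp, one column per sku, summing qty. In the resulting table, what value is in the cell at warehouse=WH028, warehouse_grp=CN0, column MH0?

Rows with warehouse=WH028, warehouse_grp=CN0 and sku=MH0: qty values are 59, 265, 685.
59 + 265 + 685 = 1009.

1009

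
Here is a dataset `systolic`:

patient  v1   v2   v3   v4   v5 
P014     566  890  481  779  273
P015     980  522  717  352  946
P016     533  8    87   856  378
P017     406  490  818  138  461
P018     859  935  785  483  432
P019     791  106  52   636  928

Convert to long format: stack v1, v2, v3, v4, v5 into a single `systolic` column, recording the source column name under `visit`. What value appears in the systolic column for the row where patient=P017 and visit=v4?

138

Unpivoting turns each (patient, wide-column) pair into one long row.
The wide cell at row P017, column v4 holds 138, so the long row (P017, v4) has systolic=138.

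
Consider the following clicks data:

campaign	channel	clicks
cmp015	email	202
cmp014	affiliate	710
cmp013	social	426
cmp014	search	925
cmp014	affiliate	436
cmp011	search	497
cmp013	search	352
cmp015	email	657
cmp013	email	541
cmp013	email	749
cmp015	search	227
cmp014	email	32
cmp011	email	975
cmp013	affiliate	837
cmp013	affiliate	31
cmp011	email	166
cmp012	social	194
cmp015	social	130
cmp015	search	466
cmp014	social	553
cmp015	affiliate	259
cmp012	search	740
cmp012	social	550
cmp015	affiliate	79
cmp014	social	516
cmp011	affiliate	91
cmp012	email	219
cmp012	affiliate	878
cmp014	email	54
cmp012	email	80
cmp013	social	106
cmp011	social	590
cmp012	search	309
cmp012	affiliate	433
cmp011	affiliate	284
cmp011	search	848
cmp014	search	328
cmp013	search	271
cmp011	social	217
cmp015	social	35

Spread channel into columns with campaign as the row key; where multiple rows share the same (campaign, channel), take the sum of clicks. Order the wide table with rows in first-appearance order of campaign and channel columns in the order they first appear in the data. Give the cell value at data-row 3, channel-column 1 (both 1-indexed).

With rows in first-appearance order of campaign, row 3 is campaign=cmp013. channel columns in first-appearance order: email, affiliate, social, search; column 1 is email.
Long rows with campaign=cmp013, channel=email: 541 + 749 = 1290.

1290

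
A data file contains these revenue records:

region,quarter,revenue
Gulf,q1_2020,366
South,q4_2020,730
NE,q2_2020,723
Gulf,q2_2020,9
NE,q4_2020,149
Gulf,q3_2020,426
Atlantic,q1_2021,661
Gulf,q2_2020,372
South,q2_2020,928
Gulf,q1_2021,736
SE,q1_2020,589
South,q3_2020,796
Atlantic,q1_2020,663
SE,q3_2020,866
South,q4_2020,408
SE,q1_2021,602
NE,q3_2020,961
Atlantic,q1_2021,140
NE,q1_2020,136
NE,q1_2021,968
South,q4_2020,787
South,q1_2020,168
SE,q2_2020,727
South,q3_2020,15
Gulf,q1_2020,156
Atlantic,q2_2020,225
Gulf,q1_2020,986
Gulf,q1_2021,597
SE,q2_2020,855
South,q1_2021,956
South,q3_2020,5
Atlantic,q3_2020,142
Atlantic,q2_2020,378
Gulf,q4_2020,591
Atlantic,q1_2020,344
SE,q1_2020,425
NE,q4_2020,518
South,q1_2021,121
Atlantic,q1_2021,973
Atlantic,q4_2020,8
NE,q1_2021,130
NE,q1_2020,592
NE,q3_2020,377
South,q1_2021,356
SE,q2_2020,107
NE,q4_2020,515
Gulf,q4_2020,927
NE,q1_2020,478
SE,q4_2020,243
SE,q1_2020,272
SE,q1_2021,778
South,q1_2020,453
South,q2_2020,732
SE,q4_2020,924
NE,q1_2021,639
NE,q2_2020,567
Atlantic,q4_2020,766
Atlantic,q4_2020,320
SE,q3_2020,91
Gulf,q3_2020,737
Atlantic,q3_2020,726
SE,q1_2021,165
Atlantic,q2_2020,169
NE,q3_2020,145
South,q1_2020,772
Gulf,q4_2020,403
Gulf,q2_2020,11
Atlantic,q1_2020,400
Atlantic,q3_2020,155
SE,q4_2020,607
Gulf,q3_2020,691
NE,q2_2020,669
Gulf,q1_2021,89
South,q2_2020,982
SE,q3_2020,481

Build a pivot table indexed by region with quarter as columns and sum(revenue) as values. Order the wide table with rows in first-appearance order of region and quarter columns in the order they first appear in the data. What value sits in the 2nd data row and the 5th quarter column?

1433

With rows in first-appearance order of region, row 2 is region=South. quarter columns in first-appearance order: q1_2020, q4_2020, q2_2020, q3_2020, q1_2021; column 5 is q1_2021.
Long rows with region=South, quarter=q1_2021: 956 + 121 + 356 = 1433.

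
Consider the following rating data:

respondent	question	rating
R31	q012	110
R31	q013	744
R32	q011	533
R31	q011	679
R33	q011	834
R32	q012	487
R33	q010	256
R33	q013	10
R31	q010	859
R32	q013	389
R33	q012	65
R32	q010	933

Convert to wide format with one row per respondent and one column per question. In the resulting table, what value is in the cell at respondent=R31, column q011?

Wide layout: rows indexed by respondent, columns are the 4 distinct question values (q012, q013, q011, q010).
Cell (respondent=R31, question=q011) draws from the long row where respondent=R31 and question=q011, which has rating=679.

679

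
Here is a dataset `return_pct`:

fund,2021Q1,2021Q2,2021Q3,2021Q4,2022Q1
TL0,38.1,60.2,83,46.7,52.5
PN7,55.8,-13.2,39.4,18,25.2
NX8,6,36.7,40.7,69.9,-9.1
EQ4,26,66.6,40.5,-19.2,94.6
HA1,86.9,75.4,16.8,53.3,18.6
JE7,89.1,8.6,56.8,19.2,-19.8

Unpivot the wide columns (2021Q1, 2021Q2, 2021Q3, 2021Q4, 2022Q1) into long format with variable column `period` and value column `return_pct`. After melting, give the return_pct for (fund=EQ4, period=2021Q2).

Unpivoting turns each (fund, wide-column) pair into one long row.
The wide cell at row EQ4, column 2021Q2 holds 66.6, so the long row (EQ4, 2021Q2) has return_pct=66.6.

66.6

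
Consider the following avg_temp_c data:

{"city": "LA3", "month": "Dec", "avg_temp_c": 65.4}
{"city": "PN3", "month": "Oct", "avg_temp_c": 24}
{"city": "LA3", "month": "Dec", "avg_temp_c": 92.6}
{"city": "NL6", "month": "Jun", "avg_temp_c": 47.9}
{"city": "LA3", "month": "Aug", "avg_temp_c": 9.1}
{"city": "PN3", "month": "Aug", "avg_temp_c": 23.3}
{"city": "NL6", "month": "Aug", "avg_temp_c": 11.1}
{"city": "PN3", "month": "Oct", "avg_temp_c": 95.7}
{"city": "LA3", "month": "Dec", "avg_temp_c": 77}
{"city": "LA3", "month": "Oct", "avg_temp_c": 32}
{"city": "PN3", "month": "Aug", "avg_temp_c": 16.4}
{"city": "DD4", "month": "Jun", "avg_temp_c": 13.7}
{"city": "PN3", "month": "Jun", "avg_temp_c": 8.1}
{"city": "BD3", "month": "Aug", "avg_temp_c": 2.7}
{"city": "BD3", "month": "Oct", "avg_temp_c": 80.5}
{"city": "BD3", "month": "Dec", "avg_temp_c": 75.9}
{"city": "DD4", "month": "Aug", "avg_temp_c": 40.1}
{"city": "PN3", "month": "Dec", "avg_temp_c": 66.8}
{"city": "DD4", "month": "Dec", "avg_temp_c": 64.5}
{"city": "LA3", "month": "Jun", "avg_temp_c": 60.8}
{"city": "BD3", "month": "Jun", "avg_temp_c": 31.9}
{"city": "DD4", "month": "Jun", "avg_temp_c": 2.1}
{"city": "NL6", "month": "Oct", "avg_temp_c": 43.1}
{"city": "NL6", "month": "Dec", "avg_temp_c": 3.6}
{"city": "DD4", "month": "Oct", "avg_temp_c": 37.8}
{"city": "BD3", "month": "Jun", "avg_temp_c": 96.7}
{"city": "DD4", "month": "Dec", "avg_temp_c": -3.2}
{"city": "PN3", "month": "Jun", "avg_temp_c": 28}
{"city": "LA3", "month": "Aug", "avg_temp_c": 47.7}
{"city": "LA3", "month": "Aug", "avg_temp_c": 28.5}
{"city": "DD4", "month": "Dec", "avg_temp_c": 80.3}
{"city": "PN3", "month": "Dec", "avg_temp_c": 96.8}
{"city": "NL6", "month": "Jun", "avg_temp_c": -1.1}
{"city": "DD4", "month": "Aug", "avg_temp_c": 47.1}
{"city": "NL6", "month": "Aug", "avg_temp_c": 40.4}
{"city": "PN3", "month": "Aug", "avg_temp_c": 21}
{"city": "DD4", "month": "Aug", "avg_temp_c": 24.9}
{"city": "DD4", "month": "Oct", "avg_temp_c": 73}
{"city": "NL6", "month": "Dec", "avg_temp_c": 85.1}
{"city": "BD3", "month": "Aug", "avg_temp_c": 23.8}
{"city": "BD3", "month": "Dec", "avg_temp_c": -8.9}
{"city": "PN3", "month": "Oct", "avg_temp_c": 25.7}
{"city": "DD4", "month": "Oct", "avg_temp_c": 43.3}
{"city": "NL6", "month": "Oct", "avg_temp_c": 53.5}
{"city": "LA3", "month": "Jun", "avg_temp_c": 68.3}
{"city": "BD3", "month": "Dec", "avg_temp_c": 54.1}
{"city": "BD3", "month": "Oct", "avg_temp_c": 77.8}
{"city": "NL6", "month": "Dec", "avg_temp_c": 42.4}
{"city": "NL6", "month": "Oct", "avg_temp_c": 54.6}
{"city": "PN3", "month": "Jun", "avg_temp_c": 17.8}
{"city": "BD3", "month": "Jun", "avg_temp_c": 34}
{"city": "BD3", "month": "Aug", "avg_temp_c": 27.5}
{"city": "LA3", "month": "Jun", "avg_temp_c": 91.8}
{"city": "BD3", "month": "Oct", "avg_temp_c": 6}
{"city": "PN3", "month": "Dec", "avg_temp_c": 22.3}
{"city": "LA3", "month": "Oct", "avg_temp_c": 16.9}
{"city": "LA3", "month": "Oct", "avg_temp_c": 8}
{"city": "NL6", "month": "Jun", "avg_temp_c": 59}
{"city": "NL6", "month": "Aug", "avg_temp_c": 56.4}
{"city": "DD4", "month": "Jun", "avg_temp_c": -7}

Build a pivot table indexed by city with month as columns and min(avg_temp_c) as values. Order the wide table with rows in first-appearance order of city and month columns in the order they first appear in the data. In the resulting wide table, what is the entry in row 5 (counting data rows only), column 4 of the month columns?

2.7

With rows in first-appearance order of city, row 5 is city=BD3. month columns in first-appearance order: Dec, Oct, Jun, Aug; column 4 is Aug.
Long rows with city=BD3, month=Aug: min(2.7, 23.8, 27.5) = 2.7.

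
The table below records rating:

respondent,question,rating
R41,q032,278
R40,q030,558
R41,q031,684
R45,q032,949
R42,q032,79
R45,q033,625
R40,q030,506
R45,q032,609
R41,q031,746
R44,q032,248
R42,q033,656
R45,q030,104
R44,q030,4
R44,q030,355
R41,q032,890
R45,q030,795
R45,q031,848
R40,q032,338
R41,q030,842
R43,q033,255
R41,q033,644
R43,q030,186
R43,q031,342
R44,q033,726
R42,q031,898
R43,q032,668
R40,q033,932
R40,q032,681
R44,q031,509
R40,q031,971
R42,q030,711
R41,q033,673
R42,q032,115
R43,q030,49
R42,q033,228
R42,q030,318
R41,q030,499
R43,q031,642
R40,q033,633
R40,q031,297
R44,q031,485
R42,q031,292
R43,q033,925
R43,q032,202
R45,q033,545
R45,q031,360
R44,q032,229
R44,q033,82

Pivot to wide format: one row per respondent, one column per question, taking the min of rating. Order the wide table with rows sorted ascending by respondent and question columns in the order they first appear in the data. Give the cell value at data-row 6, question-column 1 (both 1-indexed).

With rows sorted ascending by respondent, row 6 is respondent=R45. question columns in first-appearance order: q032, q030, q031, q033; column 1 is q032.
Long rows with respondent=R45, question=q032: min(949, 609) = 609.

609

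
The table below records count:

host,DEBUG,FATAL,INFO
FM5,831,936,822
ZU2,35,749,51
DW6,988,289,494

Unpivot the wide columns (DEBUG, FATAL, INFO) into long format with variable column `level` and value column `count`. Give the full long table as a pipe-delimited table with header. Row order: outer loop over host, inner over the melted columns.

Each (host, column) pair becomes one row: 3 × 3 = 9 rows.
For example, (FM5, DEBUG) → count=831.

| host | level | count |
| FM5 | DEBUG | 831 |
| FM5 | FATAL | 936 |
| FM5 | INFO | 822 |
| ZU2 | DEBUG | 35 |
| ZU2 | FATAL | 749 |
| ZU2 | INFO | 51 |
| DW6 | DEBUG | 988 |
| DW6 | FATAL | 289 |
| DW6 | INFO | 494 |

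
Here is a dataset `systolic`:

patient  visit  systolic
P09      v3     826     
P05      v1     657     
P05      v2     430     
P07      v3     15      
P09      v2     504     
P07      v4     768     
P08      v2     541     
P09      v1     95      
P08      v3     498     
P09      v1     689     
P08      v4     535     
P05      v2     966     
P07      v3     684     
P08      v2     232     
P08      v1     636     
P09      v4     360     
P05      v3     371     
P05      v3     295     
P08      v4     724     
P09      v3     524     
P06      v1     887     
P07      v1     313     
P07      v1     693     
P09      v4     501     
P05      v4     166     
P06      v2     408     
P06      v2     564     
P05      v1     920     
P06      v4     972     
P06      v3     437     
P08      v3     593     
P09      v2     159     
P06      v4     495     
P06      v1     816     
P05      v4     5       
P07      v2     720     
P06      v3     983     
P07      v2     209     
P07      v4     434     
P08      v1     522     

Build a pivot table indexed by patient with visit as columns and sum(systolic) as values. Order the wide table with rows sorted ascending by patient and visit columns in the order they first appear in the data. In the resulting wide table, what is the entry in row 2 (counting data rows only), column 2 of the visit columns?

1703

With rows sorted ascending by patient, row 2 is patient=P06. visit columns in first-appearance order: v3, v1, v2, v4; column 2 is v1.
Long rows with patient=P06, visit=v1: 887 + 816 = 1703.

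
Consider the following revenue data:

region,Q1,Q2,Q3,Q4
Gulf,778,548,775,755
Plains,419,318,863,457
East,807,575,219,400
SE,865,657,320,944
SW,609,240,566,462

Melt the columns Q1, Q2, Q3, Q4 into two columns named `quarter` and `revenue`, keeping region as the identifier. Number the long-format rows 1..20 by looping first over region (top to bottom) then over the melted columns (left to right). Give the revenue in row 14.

20 rows total (5 × 4). Row 14: index ⌊(14-1)/4⌋ = 3 into region → SE; (14-1) mod 4 = 1 into the melted columns → Q2.
So row 14 is (SE, Q2, 657); revenue = 657.

657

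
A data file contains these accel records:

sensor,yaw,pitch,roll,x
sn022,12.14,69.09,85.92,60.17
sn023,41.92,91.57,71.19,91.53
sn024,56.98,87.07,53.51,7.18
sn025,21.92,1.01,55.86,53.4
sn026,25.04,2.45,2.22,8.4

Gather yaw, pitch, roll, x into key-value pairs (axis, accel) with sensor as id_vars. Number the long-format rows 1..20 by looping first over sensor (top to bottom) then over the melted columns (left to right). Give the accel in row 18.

2.45

20 rows total (5 × 4). Row 18: index ⌊(18-1)/4⌋ = 4 into sensor → sn026; (18-1) mod 4 = 1 into the melted columns → pitch.
So row 18 is (sn026, pitch, 2.45); accel = 2.45.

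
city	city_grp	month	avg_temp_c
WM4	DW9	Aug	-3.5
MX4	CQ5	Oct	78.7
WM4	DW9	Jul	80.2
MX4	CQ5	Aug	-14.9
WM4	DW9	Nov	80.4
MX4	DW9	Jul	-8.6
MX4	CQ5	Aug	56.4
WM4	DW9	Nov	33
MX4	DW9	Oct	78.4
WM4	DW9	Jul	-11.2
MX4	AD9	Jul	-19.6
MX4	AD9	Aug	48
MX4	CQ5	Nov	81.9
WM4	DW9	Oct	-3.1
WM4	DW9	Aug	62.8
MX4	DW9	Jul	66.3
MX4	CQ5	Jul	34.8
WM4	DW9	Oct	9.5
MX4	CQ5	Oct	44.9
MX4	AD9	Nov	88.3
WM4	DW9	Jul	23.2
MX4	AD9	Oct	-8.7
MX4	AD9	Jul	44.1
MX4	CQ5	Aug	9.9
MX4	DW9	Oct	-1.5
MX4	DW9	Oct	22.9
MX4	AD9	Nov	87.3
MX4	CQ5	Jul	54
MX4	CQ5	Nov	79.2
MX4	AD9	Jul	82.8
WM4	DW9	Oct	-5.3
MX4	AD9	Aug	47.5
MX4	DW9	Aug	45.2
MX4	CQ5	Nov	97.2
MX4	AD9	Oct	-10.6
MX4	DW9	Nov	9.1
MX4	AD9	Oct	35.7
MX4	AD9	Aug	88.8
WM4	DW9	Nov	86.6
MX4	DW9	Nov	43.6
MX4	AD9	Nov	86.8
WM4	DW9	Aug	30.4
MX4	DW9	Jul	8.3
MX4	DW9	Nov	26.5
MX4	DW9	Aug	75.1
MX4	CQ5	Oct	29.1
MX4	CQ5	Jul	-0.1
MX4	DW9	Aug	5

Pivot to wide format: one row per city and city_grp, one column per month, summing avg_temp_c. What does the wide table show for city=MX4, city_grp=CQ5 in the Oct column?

Rows with city=MX4, city_grp=CQ5 and month=Oct: avg_temp_c values are 78.7, 44.9, 29.1.
78.7 + 44.9 + 29.1 = 152.7.

152.7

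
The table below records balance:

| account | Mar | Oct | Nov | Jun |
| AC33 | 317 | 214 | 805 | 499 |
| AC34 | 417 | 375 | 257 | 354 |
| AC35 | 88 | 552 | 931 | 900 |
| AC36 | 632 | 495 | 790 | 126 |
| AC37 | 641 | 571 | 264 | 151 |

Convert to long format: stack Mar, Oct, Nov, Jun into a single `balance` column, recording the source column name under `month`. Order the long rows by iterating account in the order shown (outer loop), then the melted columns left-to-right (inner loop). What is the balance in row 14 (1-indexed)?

495

20 rows total (5 × 4). Row 14: index ⌊(14-1)/4⌋ = 3 into account → AC36; (14-1) mod 4 = 1 into the melted columns → Oct.
So row 14 is (AC36, Oct, 495); balance = 495.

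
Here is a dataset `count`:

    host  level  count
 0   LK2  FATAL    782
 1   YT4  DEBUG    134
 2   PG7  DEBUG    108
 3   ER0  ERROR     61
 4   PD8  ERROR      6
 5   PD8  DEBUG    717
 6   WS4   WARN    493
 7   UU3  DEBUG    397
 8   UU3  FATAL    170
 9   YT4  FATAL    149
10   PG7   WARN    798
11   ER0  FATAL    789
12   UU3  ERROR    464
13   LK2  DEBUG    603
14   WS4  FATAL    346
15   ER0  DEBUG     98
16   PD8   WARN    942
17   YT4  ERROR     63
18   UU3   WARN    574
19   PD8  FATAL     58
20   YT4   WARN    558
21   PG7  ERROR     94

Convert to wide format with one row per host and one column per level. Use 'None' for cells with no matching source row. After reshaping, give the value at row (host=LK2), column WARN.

None

No long-format row has host=LK2 and level=WARN, so the cell is None.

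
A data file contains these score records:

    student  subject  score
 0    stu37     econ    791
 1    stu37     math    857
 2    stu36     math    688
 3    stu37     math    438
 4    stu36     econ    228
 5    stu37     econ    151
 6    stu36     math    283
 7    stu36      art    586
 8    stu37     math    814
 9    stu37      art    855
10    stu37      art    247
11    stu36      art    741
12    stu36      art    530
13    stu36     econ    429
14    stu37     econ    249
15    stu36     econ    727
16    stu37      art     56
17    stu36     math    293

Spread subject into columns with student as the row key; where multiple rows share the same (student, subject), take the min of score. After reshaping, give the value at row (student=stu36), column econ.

Rows with student=stu36 and subject=econ: score values are 228, 429, 727.
min(228, 429, 727) = 228.

228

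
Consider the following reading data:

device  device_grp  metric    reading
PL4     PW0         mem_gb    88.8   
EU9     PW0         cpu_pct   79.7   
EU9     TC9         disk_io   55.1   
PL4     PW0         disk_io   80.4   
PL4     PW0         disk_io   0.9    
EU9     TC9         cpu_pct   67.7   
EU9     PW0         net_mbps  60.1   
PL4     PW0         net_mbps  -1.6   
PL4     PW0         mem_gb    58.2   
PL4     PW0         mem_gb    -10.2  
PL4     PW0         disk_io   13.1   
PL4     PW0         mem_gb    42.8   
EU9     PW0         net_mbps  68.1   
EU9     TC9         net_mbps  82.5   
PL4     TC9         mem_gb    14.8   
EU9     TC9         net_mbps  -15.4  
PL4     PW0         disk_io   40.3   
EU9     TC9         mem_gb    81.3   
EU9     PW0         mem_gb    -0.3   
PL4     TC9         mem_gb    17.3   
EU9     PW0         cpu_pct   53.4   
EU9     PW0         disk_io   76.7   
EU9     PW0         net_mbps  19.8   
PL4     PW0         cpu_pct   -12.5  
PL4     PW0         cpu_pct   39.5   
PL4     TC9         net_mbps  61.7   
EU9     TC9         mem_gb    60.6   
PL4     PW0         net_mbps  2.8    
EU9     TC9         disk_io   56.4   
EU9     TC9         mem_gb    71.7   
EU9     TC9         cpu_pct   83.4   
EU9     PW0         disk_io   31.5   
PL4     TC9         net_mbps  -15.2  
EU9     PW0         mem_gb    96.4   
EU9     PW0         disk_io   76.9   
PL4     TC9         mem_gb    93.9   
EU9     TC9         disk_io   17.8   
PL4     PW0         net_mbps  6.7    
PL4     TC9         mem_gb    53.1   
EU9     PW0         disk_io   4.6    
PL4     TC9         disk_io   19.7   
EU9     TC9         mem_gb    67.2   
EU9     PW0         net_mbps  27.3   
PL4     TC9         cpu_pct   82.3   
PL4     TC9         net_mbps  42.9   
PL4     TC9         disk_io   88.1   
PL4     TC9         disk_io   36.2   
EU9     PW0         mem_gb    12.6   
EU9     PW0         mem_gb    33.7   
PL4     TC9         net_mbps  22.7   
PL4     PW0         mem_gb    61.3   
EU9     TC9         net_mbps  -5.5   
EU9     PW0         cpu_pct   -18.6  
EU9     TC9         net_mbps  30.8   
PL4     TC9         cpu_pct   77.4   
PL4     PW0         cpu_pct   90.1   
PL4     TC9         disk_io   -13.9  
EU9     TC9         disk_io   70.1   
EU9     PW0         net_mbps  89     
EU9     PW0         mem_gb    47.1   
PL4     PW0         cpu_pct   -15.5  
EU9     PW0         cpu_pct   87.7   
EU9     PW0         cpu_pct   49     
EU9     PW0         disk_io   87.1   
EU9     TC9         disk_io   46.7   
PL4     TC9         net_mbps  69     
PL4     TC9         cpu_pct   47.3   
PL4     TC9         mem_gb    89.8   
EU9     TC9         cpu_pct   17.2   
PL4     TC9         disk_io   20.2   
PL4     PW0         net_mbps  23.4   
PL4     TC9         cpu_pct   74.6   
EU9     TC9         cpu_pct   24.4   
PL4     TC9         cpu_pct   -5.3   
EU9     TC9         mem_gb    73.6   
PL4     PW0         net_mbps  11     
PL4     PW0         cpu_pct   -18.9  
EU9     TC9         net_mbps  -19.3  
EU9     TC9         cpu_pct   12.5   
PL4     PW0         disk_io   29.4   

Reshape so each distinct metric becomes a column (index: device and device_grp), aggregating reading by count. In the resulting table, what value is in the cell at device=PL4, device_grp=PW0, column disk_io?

Rows with device=PL4, device_grp=PW0 and metric=disk_io: reading values are 80.4, 0.9, 13.1, 40.3, 29.4.
5 rows match — count = 5.

5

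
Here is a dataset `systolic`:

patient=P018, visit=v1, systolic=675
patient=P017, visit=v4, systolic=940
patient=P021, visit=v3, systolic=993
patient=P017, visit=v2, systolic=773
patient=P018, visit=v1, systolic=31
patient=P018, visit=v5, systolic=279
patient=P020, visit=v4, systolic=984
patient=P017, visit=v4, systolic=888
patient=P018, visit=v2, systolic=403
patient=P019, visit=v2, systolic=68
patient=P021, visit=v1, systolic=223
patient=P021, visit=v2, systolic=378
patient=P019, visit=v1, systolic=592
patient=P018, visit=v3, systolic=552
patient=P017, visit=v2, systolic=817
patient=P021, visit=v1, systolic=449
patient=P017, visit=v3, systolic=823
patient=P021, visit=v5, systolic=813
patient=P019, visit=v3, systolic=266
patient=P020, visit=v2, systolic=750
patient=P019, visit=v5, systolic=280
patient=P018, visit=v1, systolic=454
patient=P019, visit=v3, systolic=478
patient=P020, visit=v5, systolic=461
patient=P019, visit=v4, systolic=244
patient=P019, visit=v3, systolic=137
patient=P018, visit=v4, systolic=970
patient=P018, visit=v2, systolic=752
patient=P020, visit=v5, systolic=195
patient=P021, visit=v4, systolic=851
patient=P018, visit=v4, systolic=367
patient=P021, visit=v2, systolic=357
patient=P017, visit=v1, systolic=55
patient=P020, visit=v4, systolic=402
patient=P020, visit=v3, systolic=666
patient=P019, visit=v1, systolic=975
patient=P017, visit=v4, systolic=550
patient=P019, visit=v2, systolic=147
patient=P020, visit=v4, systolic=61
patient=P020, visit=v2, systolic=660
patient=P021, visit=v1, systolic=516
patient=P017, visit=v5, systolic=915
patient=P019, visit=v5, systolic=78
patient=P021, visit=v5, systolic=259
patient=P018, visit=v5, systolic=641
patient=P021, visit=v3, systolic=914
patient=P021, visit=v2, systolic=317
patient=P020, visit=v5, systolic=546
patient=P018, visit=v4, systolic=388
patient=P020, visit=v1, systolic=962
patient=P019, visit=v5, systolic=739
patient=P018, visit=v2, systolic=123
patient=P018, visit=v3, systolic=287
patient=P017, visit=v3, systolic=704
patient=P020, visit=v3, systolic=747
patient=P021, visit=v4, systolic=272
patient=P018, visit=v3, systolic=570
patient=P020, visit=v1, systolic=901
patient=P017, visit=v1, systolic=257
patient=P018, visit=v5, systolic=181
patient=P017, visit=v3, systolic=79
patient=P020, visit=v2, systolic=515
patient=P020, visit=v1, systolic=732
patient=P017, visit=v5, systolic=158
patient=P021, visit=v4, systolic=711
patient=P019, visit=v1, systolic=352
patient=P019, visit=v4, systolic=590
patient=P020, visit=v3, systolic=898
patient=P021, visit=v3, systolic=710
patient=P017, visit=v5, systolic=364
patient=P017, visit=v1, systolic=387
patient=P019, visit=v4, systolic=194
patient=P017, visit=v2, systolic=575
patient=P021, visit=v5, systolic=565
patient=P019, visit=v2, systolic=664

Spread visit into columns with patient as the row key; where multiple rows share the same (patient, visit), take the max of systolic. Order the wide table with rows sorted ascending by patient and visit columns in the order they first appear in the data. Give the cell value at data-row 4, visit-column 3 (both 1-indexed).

898

With rows sorted ascending by patient, row 4 is patient=P020. visit columns in first-appearance order: v1, v4, v3, v2, v5; column 3 is v3.
Long rows with patient=P020, visit=v3: max(666, 747, 898) = 898.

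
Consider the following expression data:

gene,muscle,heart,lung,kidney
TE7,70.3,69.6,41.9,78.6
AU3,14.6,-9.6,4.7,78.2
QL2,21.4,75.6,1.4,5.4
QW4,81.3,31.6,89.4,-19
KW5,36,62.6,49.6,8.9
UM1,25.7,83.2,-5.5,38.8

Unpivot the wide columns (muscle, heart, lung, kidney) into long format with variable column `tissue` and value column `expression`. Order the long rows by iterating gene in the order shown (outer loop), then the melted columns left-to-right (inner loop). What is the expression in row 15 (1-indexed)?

24 rows total (6 × 4). Row 15: index ⌊(15-1)/4⌋ = 3 into gene → QW4; (15-1) mod 4 = 2 into the melted columns → lung.
So row 15 is (QW4, lung, 89.4); expression = 89.4.

89.4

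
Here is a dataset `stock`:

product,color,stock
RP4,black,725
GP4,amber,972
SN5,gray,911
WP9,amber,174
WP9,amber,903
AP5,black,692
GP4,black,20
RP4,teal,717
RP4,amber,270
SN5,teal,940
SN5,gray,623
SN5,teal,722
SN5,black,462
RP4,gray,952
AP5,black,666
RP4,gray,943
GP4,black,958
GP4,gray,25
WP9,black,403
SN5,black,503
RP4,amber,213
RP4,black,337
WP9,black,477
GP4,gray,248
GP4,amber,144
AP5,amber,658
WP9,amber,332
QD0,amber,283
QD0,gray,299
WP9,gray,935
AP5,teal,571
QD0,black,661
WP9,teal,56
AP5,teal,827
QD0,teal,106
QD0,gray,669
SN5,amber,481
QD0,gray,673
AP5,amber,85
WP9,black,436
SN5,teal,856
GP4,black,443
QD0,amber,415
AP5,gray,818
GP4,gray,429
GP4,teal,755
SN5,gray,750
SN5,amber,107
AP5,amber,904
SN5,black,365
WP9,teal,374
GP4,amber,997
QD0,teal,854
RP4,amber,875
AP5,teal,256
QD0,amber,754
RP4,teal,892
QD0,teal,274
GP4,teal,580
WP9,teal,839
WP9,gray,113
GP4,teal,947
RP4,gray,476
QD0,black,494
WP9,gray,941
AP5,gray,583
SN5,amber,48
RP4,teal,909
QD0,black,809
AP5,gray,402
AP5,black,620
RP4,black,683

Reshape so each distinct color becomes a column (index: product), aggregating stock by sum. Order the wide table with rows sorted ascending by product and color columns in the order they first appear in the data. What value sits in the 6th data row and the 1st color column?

With rows sorted ascending by product, row 6 is product=WP9. color columns in first-appearance order: black, amber, gray, teal; column 1 is black.
Long rows with product=WP9, color=black: 403 + 477 + 436 = 1316.

1316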